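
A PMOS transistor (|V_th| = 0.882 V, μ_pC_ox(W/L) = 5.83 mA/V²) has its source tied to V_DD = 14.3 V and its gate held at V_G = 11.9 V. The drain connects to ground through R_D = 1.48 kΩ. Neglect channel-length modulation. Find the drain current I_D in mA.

V_SG = V_DD − V_G = 14.3 − 11.9 = 2.4 V, so V_ov = 2.4 − 0.882 = 1.52 V.
Assume saturation: I_D = ½ k_p V_ov² = 0.5 × 5.83 × 1.52² = 6.72 mA, giving V_SD = V_DD − I_D R_D = 14.3 − 6.72 × 1.48 = 4.36 V.
V_SD = 4.36 V ≥ V_ov = 1.52 V, confirming saturation.

I_D = 6.72 mA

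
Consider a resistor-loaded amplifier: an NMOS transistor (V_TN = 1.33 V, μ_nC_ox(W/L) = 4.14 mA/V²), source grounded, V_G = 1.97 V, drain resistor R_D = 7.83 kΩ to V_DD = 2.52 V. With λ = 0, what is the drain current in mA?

I_D = 0.305 mA

V_GS = V_G = 1.97 V, so V_ov = 1.97 − 1.33 = 0.64 V.
Assume saturation: I_D = ½ k_n V_ov² = 0.5 × 4.14 × 0.64² = 0.848 mA, giving V_DS = V_DD − I_D R_D = 2.52 − 0.848 × 7.83 = -4.12 V.
But -4.12 V < V_ov = 0.64 V, so the device is actually in triode.
In triode I_D = k_n[V_ov V_DS − ½ V_DS²] and I_D = (V_DD − V_DS)/R_D. Equating: 16.2 V_DS² − 21.75 V_DS + 2.52 = 0, giving V_DS = 0.128 V (the root below V_ov).
I_D = (2.52 − 0.128) / 7.83 = 0.305 mA.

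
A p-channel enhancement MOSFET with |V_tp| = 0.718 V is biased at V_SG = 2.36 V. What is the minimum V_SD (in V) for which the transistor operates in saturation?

The boundary between triode and saturation is V_SD = V_SG − |V_tp| = V_ov.
V_ov = 2.36 − 0.718 = 1.64 V.

V_SD,sat = 1.64 V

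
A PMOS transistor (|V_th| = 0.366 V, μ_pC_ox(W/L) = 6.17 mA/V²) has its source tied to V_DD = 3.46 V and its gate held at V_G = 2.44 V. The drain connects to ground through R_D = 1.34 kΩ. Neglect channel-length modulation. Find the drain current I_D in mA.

V_SG = V_DD − V_G = 3.46 − 2.44 = 1.02 V, so V_ov = 1.02 − 0.366 = 0.654 V.
Assume saturation: I_D = ½ k_p V_ov² = 0.5 × 6.17 × 0.654² = 1.32 mA, giving V_SD = V_DD − I_D R_D = 3.46 − 1.32 × 1.34 = 1.69 V.
V_SD = 1.69 V ≥ V_ov = 0.654 V, confirming saturation.

I_D = 1.32 mA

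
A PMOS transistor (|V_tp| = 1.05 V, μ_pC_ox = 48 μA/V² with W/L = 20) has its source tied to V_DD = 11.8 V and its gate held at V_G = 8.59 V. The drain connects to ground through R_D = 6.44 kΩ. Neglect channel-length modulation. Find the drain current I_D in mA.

V_SG = V_DD − V_G = 11.8 − 8.59 = 3.21 V, so V_ov = 3.21 − 1.05 = 2.16 V.
k_p = μ_pC_ox · (W/L) = 0.96 mA/V².
Assume saturation: I_D = ½ k_p V_ov² = 0.5 × 0.96 × 2.16² = 2.24 mA, giving V_SD = V_DD − I_D R_D = 11.8 − 2.24 × 6.44 = -2.62 V.
But -2.62 V < V_ov = 2.16 V, so the device is actually in triode.
In triode I_D = k_p[V_ov V_SD − ½ V_SD²] and I_D = (V_DD − V_SD)/R_D. Equating: 3.09 V_SD² − 14.35 V_SD + 11.8 = 0, giving V_SD = 1.07 V (the root below V_ov).
I_D = (11.8 − 1.07) / 6.44 = 1.67 mA.

I_D = 1.67 mA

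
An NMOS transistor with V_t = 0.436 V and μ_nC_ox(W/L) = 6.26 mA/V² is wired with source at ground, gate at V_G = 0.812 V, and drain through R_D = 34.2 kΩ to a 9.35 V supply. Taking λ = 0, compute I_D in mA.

I_D = 0.269 mA

V_GS = V_G = 0.812 V, so V_ov = 0.812 − 0.436 = 0.376 V.
Assume saturation: I_D = ½ k_n V_ov² = 0.5 × 6.26 × 0.376² = 0.443 mA, giving V_DS = V_DD − I_D R_D = 9.35 − 0.443 × 34.2 = -5.78 V.
But -5.78 V < V_ov = 0.376 V, so the device is actually in triode.
In triode I_D = k_n[V_ov V_DS − ½ V_DS²] and I_D = (V_DD − V_DS)/R_D. Equating: 107 V_DS² − 81.5 V_DS + 9.35 = 0, giving V_DS = 0.141 V (the root below V_ov).
I_D = (9.35 − 0.141) / 34.2 = 0.269 mA.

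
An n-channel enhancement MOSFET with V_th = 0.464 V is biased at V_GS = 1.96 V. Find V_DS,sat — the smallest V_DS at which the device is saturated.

V_DS,sat = 1.50 V

The boundary between triode and saturation is V_DS = V_GS − V_th = V_ov.
V_ov = 1.96 − 0.464 = 1.5 V.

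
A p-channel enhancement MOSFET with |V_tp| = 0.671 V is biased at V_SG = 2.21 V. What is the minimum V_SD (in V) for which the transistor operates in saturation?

V_SD,sat = 1.54 V

The boundary between triode and saturation is V_SD = V_SG − |V_tp| = V_ov.
V_ov = 2.21 − 0.671 = 1.54 V.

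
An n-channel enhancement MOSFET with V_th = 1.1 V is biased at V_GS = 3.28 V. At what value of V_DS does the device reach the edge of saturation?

The boundary between triode and saturation is V_DS = V_GS − V_th = V_ov.
V_ov = 3.28 − 1.1 = 2.18 V.

V_DS,sat = 2.18 V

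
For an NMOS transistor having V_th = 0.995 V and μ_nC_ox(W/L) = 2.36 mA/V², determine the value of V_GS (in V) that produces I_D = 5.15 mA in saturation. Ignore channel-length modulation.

In saturation I_D = ½ k_n (V_GS − V_th)², so V_GS − V_th = √(2 I_D / k_n) = √(2 × 5.15 / 2.36) = 2.09 V.
V_GS = 0.995 + 2.09 = 3.08 V.

V_GS = 3.08 V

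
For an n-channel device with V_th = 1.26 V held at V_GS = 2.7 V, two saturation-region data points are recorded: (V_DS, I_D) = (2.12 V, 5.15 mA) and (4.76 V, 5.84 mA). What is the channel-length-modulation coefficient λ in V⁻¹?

λ = 0.0569 V⁻¹

With V_GS fixed, I_D ∝ (1 + λ V_DS) in saturation, so I_D2/I_D1 = (1 + λ V_DS2)/(1 + λ V_DS1).
5.84/5.15 = 1.134 = (1 + 4.76 λ)/(1 + 2.12 λ).
Solving: λ (I_D1 V_DS2 − I_D2 V_DS1) = I_D2 − I_D1, so λ = (5.84 − 5.15) / (5.15 × 4.76 − 5.84 × 2.12) = 0.69 / 12.1 = 0.0569 V⁻¹.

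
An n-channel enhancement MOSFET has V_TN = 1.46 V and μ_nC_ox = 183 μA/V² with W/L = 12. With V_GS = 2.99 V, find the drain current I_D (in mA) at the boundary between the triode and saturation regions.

At the boundary V_DS = V_ov = V_GS − V_TN = 2.99 − 1.46 = 1.53 V.
k_n = μ_nC_ox · (W/L) = 2.196 mA/V².
I_D = ½ k_n V_ov² = 0.5 × 2.196 × 1.53² = 2.57 mA.

I_D = 2.57 mA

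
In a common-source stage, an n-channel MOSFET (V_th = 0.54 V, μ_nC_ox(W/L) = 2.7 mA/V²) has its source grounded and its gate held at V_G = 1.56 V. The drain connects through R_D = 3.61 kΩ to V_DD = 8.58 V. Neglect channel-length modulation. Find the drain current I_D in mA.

V_GS = V_G = 1.56 V, so V_ov = 1.56 − 0.54 = 1.02 V.
Assume saturation: I_D = ½ k_n V_ov² = 0.5 × 2.7 × 1.02² = 1.4 mA, giving V_DS = V_DD − I_D R_D = 8.58 − 1.4 × 3.61 = 3.51 V.
V_DS = 3.51 V ≥ V_ov = 1.02 V, confirming saturation.

I_D = 1.40 mA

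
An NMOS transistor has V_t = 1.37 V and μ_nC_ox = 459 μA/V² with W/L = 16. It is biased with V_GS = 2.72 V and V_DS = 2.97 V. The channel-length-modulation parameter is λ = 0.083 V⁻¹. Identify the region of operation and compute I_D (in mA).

k_n = μ_nC_ox · (W/L) = 7.344 mA/V².
V_ov = V_GS − V_t = 2.72 − 1.37 = 1.35 V.
Since V_DS = 2.97 V ≥ V_ov = 1.35 V, the device is in saturation.
I_D = ½ k_n V_ov² (1 + λ V_DS) = 0.5 × 7.344 × 1.35² × (1 + 0.083 × 2.97) = 8.34 mA.

Saturation; I_D = 8.34 mA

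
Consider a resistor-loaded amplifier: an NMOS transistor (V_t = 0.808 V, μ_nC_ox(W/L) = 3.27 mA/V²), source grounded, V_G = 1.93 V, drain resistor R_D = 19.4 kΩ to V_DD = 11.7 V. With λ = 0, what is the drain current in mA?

V_GS = V_G = 1.93 V, so V_ov = 1.93 − 0.808 = 1.12 V.
Assume saturation: I_D = ½ k_n V_ov² = 0.5 × 3.27 × 1.12² = 2.06 mA, giving V_DS = V_DD − I_D R_D = 11.7 − 2.06 × 19.4 = -28.2 V.
But -28.2 V < V_ov = 1.12 V, so the device is actually in triode.
In triode I_D = k_n[V_ov V_DS − ½ V_DS²] and I_D = (V_DD − V_DS)/R_D. Equating: 31.7 V_DS² − 72.18 V_DS + 11.7 = 0, giving V_DS = 0.176 V (the root below V_ov).
I_D = (11.7 − 0.176) / 19.4 = 0.594 mA.

I_D = 0.594 mA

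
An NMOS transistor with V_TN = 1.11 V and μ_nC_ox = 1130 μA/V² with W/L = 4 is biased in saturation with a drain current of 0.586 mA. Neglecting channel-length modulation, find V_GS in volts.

k_n = μ_nC_ox · (W/L) = 4.52 mA/V².
In saturation I_D = ½ k_n (V_GS − V_TN)², so V_GS − V_TN = √(2 I_D / k_n) = √(2 × 0.586 / 4.52) = 0.509 V.
V_GS = 1.11 + 0.509 = 1.62 V.

V_GS = 1.62 V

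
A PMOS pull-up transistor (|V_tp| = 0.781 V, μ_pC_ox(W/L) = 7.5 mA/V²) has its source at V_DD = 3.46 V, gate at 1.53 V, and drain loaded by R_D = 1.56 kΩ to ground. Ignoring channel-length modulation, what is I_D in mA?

V_SG = V_DD − V_G = 3.46 − 1.53 = 1.93 V, so V_ov = 1.93 − 0.781 = 1.15 V.
Assume saturation: I_D = ½ k_p V_ov² = 0.5 × 7.5 × 1.15² = 4.95 mA, giving V_SD = V_DD − I_D R_D = 3.46 − 4.95 × 1.56 = -4.26 V.
But -4.26 V < V_ov = 1.15 V, so the device is actually in triode.
In triode I_D = k_p[V_ov V_SD − ½ V_SD²] and I_D = (V_DD − V_SD)/R_D. Equating: 5.85 V_SD² − 14.44 V_SD + 3.46 = 0, giving V_SD = 0.269 V (the root below V_ov).
I_D = (3.46 − 0.269) / 1.56 = 2.05 mA.

I_D = 2.05 mA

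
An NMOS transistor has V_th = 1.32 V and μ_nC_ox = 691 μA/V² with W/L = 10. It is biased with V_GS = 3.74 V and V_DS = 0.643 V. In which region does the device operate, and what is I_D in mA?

k_n = μ_nC_ox · (W/L) = 6.91 mA/V².
V_ov = V_GS − V_th = 3.74 − 1.32 = 2.42 V.
Since V_DS = 0.643 V < V_ov = 2.42 V, the device is in the triode region.
I_D = k_n [V_ov · V_DS − ½ V_DS²] = 6.91 × [2.42 × 0.643 − 0.5 × 0.643²] = 9.32 mA.

Triode; I_D = 9.32 mA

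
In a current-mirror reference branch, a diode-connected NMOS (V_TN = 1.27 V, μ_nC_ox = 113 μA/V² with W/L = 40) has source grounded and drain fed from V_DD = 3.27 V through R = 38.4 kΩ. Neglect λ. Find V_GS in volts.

V_GS = 1.42 V

With gate tied to drain, V_GS = V_DS ≥ V_GS − V_TN, so the device is in saturation.
k_n = μ_nC_ox · (W/L) = 4.52 mA/V².
KCL at the drain: ½ k_n (V_GS − V_TN)² = (V_DD − V_GS)/R.
Let x = V_GS − 1.27. Then 86.8 x² + x − 2 = 0, giving x = 0.146 V (positive root), so V_GS = 1.42 V.
I_D = (V_DD − V_GS)/R = (3.27 − 1.42) / 38.4 = 0.0483 mA.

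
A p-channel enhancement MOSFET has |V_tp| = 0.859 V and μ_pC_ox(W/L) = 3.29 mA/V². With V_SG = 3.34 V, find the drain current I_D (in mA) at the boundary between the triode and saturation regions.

I_D = 10.1 mA

At the boundary V_SD = V_ov = V_SG − |V_tp| = 3.34 − 0.859 = 2.48 V.
I_D = ½ k_p V_ov² = 0.5 × 3.29 × 2.48² = 10.1 mA.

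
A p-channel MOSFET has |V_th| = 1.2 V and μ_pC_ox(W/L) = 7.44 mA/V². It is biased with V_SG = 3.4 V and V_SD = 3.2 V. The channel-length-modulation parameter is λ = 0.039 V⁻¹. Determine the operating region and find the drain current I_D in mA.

V_ov = V_SG − |V_th| = 3.4 − 1.2 = 2.2 V.
Since V_SD = 3.2 V ≥ V_ov = 2.2 V, the device is in saturation.
I_D = ½ k_p V_ov² (1 + λ V_SD) = 0.5 × 7.44 × 2.2² × (1 + 0.039 × 3.2) = 20.3 mA.

Saturation; I_D = 20.3 mA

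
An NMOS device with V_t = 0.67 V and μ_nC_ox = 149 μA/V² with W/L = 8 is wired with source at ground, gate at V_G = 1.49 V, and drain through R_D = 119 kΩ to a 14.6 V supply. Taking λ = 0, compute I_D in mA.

V_GS = V_G = 1.49 V, so V_ov = 1.49 − 0.67 = 0.82 V.
k_n = μ_nC_ox · (W/L) = 1.192 mA/V².
Assume saturation: I_D = ½ k_n V_ov² = 0.5 × 1.192 × 0.82² = 0.401 mA, giving V_DS = V_DD − I_D R_D = 14.6 − 0.401 × 119 = -33.1 V.
But -33.1 V < V_ov = 0.82 V, so the device is actually in triode.
In triode I_D = k_n[V_ov V_DS − ½ V_DS²] and I_D = (V_DD − V_DS)/R_D. Equating: 70.9 V_DS² − 117.3 V_DS + 14.6 = 0, giving V_DS = 0.136 V (the root below V_ov).
I_D = (14.6 − 0.136) / 119 = 0.122 mA.

I_D = 0.122 mA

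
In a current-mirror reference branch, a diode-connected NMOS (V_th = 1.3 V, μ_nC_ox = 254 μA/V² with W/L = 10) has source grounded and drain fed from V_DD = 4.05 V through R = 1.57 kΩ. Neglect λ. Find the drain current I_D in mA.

I_D = 1.15 mA

With gate tied to drain, V_GS = V_DS ≥ V_GS − V_th, so the device is in saturation.
k_n = μ_nC_ox · (W/L) = 2.54 mA/V².
KCL at the drain: ½ k_n (V_GS − V_th)² = (V_DD − V_GS)/R.
Let x = V_GS − 1.3. Then 1.99 x² + x − 2.75 = 0, giving x = 0.95 V (positive root), so V_GS = 2.25 V.
I_D = (V_DD − V_GS)/R = (4.05 − 2.25) / 1.57 = 1.15 mA.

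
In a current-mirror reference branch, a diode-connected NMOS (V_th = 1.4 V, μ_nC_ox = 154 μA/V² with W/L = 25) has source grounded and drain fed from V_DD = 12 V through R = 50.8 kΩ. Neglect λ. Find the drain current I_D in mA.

I_D = 0.202 mA

With gate tied to drain, V_GS = V_DS ≥ V_GS − V_th, so the device is in saturation.
k_n = μ_nC_ox · (W/L) = 3.85 mA/V².
KCL at the drain: ½ k_n (V_GS − V_th)² = (V_DD − V_GS)/R.
Let x = V_GS − 1.4. Then 97.8 x² + x − 10.6 = 0, giving x = 0.324 V (positive root), so V_GS = 1.72 V.
I_D = (V_DD − V_GS)/R = (12 − 1.72) / 50.8 = 0.202 mA.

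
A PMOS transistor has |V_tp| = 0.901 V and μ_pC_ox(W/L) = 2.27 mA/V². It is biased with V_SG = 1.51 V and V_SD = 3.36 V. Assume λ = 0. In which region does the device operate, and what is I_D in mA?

V_ov = V_SG − |V_tp| = 1.51 − 0.901 = 0.609 V.
Since V_SD = 3.36 V ≥ V_ov = 0.609 V, the device is in saturation.
I_D = ½ k_p V_ov² = 0.5 × 2.27 × 0.609² = 0.421 mA.

Saturation; I_D = 0.421 mA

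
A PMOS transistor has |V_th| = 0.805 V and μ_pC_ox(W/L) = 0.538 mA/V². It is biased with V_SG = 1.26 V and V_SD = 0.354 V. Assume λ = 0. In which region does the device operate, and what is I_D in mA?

Triode; I_D = 0.0529 mA

V_ov = V_SG − |V_th| = 1.26 − 0.805 = 0.455 V.
Since V_SD = 0.354 V < V_ov = 0.455 V, the device is in the triode region.
I_D = k_p [V_ov · V_SD − ½ V_SD²] = 0.538 × [0.455 × 0.354 − 0.5 × 0.354²] = 0.0529 mA.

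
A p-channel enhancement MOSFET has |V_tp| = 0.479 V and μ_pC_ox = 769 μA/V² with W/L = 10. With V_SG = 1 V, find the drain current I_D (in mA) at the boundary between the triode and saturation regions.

At the boundary V_SD = V_ov = V_SG − |V_tp| = 1 − 0.479 = 0.521 V.
k_p = μ_pC_ox · (W/L) = 7.69 mA/V².
I_D = ½ k_p V_ov² = 0.5 × 7.69 × 0.521² = 1.04 mA.

I_D = 1.04 mA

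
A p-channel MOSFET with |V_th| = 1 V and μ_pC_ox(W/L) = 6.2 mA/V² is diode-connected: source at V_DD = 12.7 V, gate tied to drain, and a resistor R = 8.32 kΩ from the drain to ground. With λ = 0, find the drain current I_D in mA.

With gate tied to drain, V_SG = V_SD ≥ V_SG − |V_th|, so the device is in saturation.
KCL at the drain: ½ k_p (V_SG − |V_th|)² = (V_DD − V_SG)/R.
Let x = V_SG − 1. Then 25.8 x² + x − 11.7 = 0, giving x = 0.654 V (positive root), so V_SG = 1.65 V.
I_D = (V_DD − V_SG)/R = (12.7 − 1.65) / 8.32 = 1.33 mA.

I_D = 1.33 mA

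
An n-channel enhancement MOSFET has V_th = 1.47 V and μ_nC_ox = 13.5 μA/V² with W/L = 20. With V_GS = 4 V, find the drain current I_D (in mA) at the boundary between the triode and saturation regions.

At the boundary V_DS = V_ov = V_GS − V_th = 4 − 1.47 = 2.53 V.
k_n = μ_nC_ox · (W/L) = 0.27 mA/V².
I_D = ½ k_n V_ov² = 0.5 × 0.27 × 2.53² = 0.864 mA.

I_D = 0.864 mA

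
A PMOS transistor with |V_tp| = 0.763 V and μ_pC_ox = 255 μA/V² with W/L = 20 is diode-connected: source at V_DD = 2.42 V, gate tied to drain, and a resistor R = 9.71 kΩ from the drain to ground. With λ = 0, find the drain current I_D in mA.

I_D = 0.146 mA

With gate tied to drain, V_SG = V_SD ≥ V_SG − |V_tp|, so the device is in saturation.
k_p = μ_pC_ox · (W/L) = 5.1 mA/V².
KCL at the drain: ½ k_p (V_SG − |V_tp|)² = (V_DD − V_SG)/R.
Let x = V_SG − 0.763. Then 24.8 x² + x − 1.657 = 0, giving x = 0.239 V (positive root), so V_SG = 1 V.
I_D = (V_DD − V_SG)/R = (2.42 − 1) / 9.71 = 0.146 mA.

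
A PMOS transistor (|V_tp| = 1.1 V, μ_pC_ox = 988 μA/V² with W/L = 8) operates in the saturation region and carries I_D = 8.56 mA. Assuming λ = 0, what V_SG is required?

V_SG = 2.57 V

k_p = μ_pC_ox · (W/L) = 7.904 mA/V².
In saturation I_D = ½ k_p (V_SG − |V_tp|)², so V_SG − |V_tp| = √(2 I_D / k_p) = √(2 × 8.56 / 7.904) = 1.47 V.
V_SG = 1.1 + 1.47 = 2.57 V.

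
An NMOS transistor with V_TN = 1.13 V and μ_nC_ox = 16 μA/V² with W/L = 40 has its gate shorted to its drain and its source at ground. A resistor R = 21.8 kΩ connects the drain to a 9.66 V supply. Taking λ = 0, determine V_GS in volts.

V_GS = 2.17 V

With gate tied to drain, V_GS = V_DS ≥ V_GS − V_TN, so the device is in saturation.
k_n = μ_nC_ox · (W/L) = 0.64 mA/V².
KCL at the drain: ½ k_n (V_GS − V_TN)² = (V_DD − V_GS)/R.
Let x = V_GS − 1.13. Then 6.98 x² + x − 8.53 = 0, giving x = 1.04 V (positive root), so V_GS = 2.17 V.
I_D = (V_DD − V_GS)/R = (9.66 − 2.17) / 21.8 = 0.344 mA.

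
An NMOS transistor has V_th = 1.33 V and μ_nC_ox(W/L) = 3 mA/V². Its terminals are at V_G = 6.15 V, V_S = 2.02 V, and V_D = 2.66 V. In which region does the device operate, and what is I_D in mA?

V_GS = V_G − V_S = 6.15 − 2.02 = 4.13 V; V_DS = V_D − V_S = 2.66 − 2.02 = 0.64 V.
V_ov = V_GS − V_th = 4.13 − 1.33 = 2.8 V.
Since V_DS = 0.64 V < V_ov = 2.8 V, the device is in the triode region.
I_D = k_n [V_ov · V_DS − ½ V_DS²] = 3 × [2.8 × 0.64 − 0.5 × 0.64²] = 4.76 mA.

Triode; I_D = 4.76 mA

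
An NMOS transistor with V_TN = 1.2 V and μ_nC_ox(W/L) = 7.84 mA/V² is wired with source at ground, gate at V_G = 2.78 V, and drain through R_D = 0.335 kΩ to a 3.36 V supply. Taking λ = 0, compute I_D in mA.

I_D = 7.56 mA

V_GS = V_G = 2.78 V, so V_ov = 2.78 − 1.2 = 1.58 V.
Assume saturation: I_D = ½ k_n V_ov² = 0.5 × 7.84 × 1.58² = 9.79 mA, giving V_DS = V_DD − I_D R_D = 3.36 − 9.79 × 0.335 = 0.0817 V.
But 0.0817 V < V_ov = 1.58 V, so the device is actually in triode.
In triode I_D = k_n[V_ov V_DS − ½ V_DS²] and I_D = (V_DD − V_DS)/R_D. Equating: 1.31 V_DS² − 5.15 V_DS + 3.36 = 0, giving V_DS = 0.827 V (the root below V_ov).
I_D = (3.36 − 0.827) / 0.335 = 7.56 mA.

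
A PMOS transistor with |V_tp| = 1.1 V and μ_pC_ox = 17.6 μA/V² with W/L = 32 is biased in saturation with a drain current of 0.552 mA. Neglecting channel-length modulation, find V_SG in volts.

V_SG = 2.50 V

k_p = μ_pC_ox · (W/L) = 0.5632 mA/V².
In saturation I_D = ½ k_p (V_SG − |V_tp|)², so V_SG − |V_tp| = √(2 I_D / k_p) = √(2 × 0.552 / 0.5632) = 1.4 V.
V_SG = 1.1 + 1.4 = 2.5 V.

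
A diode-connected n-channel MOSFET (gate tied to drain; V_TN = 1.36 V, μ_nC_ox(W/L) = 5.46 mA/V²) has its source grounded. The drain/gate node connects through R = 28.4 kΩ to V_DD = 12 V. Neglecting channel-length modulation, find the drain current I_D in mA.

I_D = 0.362 mA

With gate tied to drain, V_GS = V_DS ≥ V_GS − V_TN, so the device is in saturation.
KCL at the drain: ½ k_n (V_GS − V_TN)² = (V_DD − V_GS)/R.
Let x = V_GS − 1.36. Then 77.5 x² + x − 10.64 = 0, giving x = 0.364 V (positive root), so V_GS = 1.72 V.
I_D = (V_DD − V_GS)/R = (12 − 1.72) / 28.4 = 0.362 mA.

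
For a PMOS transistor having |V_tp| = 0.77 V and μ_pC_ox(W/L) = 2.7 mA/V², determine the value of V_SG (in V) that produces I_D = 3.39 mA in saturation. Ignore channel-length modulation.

In saturation I_D = ½ k_p (V_SG − |V_tp|)², so V_SG − |V_tp| = √(2 I_D / k_p) = √(2 × 3.39 / 2.7) = 1.58 V.
V_SG = 0.77 + 1.58 = 2.35 V.

V_SG = 2.35 V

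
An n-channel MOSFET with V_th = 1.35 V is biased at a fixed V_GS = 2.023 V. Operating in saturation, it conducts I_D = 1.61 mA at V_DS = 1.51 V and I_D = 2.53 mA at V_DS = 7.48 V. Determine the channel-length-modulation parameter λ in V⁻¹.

λ = 0.112 V⁻¹

With V_GS fixed, I_D ∝ (1 + λ V_DS) in saturation, so I_D2/I_D1 = (1 + λ V_DS2)/(1 + λ V_DS1).
2.53/1.61 = 1.571 = (1 + 7.48 λ)/(1 + 1.51 λ).
Solving: λ (I_D1 V_DS2 − I_D2 V_DS1) = I_D2 − I_D1, so λ = (2.53 − 1.61) / (1.61 × 7.48 − 2.53 × 1.51) = 0.92 / 8.22 = 0.112 V⁻¹.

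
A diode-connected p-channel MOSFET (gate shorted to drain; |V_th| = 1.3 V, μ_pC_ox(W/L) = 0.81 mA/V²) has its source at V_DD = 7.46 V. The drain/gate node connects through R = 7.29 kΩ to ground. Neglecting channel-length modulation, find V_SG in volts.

With gate tied to drain, V_SG = V_SD ≥ V_SG − |V_th|, so the device is in saturation.
KCL at the drain: ½ k_p (V_SG − |V_th|)² = (V_DD − V_SG)/R.
Let x = V_SG − 1.3. Then 2.95 x² + x − 6.16 = 0, giving x = 1.28 V (positive root), so V_SG = 2.58 V.
I_D = (V_DD − V_SG)/R = (7.46 − 2.58) / 7.29 = 0.669 mA.

V_SG = 2.58 V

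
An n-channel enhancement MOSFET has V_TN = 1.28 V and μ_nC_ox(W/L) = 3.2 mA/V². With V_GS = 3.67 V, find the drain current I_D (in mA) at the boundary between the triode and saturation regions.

At the boundary V_DS = V_ov = V_GS − V_TN = 3.67 − 1.28 = 2.39 V.
I_D = ½ k_n V_ov² = 0.5 × 3.2 × 2.39² = 9.14 mA.

I_D = 9.14 mA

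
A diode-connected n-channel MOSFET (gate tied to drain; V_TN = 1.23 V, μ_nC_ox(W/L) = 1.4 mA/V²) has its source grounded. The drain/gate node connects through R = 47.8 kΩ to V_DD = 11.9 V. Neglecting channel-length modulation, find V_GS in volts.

With gate tied to drain, V_GS = V_DS ≥ V_GS − V_TN, so the device is in saturation.
KCL at the drain: ½ k_n (V_GS − V_TN)² = (V_DD − V_GS)/R.
Let x = V_GS − 1.23. Then 33.5 x² + x − 10.67 = 0, giving x = 0.55 V (positive root), so V_GS = 1.78 V.
I_D = (V_DD − V_GS)/R = (11.9 − 1.78) / 47.8 = 0.212 mA.

V_GS = 1.78 V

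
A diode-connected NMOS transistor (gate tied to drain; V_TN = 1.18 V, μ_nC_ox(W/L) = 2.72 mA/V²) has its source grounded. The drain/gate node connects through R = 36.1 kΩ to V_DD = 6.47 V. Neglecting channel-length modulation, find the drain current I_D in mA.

I_D = 0.138 mA

With gate tied to drain, V_GS = V_DS ≥ V_GS − V_TN, so the device is in saturation.
KCL at the drain: ½ k_n (V_GS − V_TN)² = (V_DD − V_GS)/R.
Let x = V_GS − 1.18. Then 49.1 x² + x − 5.29 = 0, giving x = 0.318 V (positive root), so V_GS = 1.5 V.
I_D = (V_DD − V_GS)/R = (6.47 − 1.5) / 36.1 = 0.138 mA.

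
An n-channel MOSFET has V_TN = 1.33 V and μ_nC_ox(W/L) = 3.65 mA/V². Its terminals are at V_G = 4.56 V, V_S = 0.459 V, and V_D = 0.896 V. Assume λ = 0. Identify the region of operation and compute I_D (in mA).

V_GS = V_G − V_S = 4.56 − 0.459 = 4.1 V; V_DS = V_D − V_S = 0.896 − 0.459 = 0.437 V.
V_ov = V_GS − V_TN = 4.1 − 1.33 = 2.77 V.
Since V_DS = 0.437 V < V_ov = 2.77 V, the device is in the triode region.
I_D = k_n [V_ov · V_DS − ½ V_DS²] = 3.65 × [2.77 × 0.437 − 0.5 × 0.437²] = 4.07 mA.

Triode; I_D = 4.07 mA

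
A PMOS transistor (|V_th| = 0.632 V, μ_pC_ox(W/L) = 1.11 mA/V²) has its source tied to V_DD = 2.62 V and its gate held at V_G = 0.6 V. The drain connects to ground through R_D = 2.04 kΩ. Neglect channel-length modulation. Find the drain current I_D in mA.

I_D = 0.886 mA

V_SG = V_DD − V_G = 2.62 − 0.6 = 2.02 V, so V_ov = 2.02 − 0.632 = 1.39 V.
Assume saturation: I_D = ½ k_p V_ov² = 0.5 × 1.11 × 1.39² = 1.07 mA, giving V_SD = V_DD − I_D R_D = 2.62 − 1.07 × 2.04 = 0.439 V.
But 0.439 V < V_ov = 1.39 V, so the device is actually in triode.
In triode I_D = k_p[V_ov V_SD − ½ V_SD²] and I_D = (V_DD − V_SD)/R_D. Equating: 1.13 V_SD² − 4.143 V_SD + 2.62 = 0, giving V_SD = 0.813 V (the root below V_ov).
I_D = (2.62 − 0.813) / 2.04 = 0.886 mA.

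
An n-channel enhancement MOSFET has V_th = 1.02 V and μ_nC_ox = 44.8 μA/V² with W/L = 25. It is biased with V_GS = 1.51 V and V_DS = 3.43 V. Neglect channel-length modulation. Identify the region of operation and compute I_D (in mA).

Saturation; I_D = 0.134 mA

k_n = μ_nC_ox · (W/L) = 1.12 mA/V².
V_ov = V_GS − V_th = 1.51 − 1.02 = 0.49 V.
Since V_DS = 3.43 V ≥ V_ov = 0.49 V, the device is in saturation.
I_D = ½ k_n V_ov² = 0.5 × 1.12 × 0.49² = 0.134 mA.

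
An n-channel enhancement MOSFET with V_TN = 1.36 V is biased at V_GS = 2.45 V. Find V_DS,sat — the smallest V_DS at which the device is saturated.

V_DS,sat = 1.09 V

The boundary between triode and saturation is V_DS = V_GS − V_TN = V_ov.
V_ov = 2.45 − 1.36 = 1.09 V.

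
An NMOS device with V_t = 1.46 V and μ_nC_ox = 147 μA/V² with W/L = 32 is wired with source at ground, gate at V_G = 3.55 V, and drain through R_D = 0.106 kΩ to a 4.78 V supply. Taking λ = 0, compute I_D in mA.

I_D = 10.3 mA

V_GS = V_G = 3.55 V, so V_ov = 3.55 − 1.46 = 2.09 V.
k_n = μ_nC_ox · (W/L) = 4.704 mA/V².
Assume saturation: I_D = ½ k_n V_ov² = 0.5 × 4.704 × 2.09² = 10.3 mA, giving V_DS = V_DD − I_D R_D = 4.78 − 10.3 × 0.106 = 3.69 V.
V_DS = 3.69 V ≥ V_ov = 2.09 V, confirming saturation.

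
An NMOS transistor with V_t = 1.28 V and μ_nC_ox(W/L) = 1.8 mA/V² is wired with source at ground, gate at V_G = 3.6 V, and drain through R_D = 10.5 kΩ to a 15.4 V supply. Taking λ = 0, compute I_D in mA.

I_D = 1.43 mA

V_GS = V_G = 3.6 V, so V_ov = 3.6 − 1.28 = 2.32 V.
Assume saturation: I_D = ½ k_n V_ov² = 0.5 × 1.8 × 2.32² = 4.84 mA, giving V_DS = V_DD − I_D R_D = 15.4 − 4.84 × 10.5 = -35.5 V.
But -35.5 V < V_ov = 2.32 V, so the device is actually in triode.
In triode I_D = k_n[V_ov V_DS − ½ V_DS²] and I_D = (V_DD − V_DS)/R_D. Equating: 9.45 V_DS² − 44.85 V_DS + 15.4 = 0, giving V_DS = 0.373 V (the root below V_ov).
I_D = (15.4 − 0.373) / 10.5 = 1.43 mA.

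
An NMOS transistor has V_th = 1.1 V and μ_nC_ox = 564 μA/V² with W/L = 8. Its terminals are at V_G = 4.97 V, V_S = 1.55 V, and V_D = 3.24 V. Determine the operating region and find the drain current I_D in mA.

Triode; I_D = 11.2 mA

V_GS = V_G − V_S = 4.97 − 1.55 = 3.42 V; V_DS = V_D − V_S = 3.24 − 1.55 = 1.69 V.
k_n = μ_nC_ox · (W/L) = 4.512 mA/V².
V_ov = V_GS − V_th = 3.42 − 1.1 = 2.32 V.
Since V_DS = 1.69 V < V_ov = 2.32 V, the device is in the triode region.
I_D = k_n [V_ov · V_DS − ½ V_DS²] = 4.512 × [2.32 × 1.69 − 0.5 × 1.69²] = 11.2 mA.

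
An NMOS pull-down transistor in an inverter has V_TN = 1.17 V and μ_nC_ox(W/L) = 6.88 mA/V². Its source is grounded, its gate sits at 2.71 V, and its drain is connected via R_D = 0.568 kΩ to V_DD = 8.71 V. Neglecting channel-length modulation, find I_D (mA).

I_D = 8.16 mA

V_GS = V_G = 2.71 V, so V_ov = 2.71 − 1.17 = 1.54 V.
Assume saturation: I_D = ½ k_n V_ov² = 0.5 × 6.88 × 1.54² = 8.16 mA, giving V_DS = V_DD − I_D R_D = 8.71 − 8.16 × 0.568 = 4.08 V.
V_DS = 4.08 V ≥ V_ov = 1.54 V, confirming saturation.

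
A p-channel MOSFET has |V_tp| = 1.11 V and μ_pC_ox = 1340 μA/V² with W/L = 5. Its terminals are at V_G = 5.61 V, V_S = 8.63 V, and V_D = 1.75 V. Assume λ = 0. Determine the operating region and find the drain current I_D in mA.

Saturation; I_D = 12.2 mA

V_SG = V_S − V_G = 8.63 − 5.61 = 3.02 V; V_SD = V_S − V_D = 8.63 − 1.75 = 6.88 V.
k_p = μ_pC_ox · (W/L) = 6.7 mA/V².
V_ov = V_SG − |V_tp| = 3.02 − 1.11 = 1.91 V.
Since V_SD = 6.88 V ≥ V_ov = 1.91 V, the device is in saturation.
I_D = ½ k_p V_ov² = 0.5 × 6.7 × 1.91² = 12.2 mA.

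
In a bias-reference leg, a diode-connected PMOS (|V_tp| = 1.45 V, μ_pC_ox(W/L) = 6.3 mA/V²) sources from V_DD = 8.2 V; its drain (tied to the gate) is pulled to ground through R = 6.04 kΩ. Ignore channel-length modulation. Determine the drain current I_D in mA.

I_D = 1.02 mA

With gate tied to drain, V_SG = V_SD ≥ V_SG − |V_tp|, so the device is in saturation.
KCL at the drain: ½ k_p (V_SG − |V_tp|)² = (V_DD − V_SG)/R.
Let x = V_SG − 1.45. Then 19 x² + x − 6.75 = 0, giving x = 0.57 V (positive root), so V_SG = 2.02 V.
I_D = (V_DD − V_SG)/R = (8.2 − 2.02) / 6.04 = 1.02 mA.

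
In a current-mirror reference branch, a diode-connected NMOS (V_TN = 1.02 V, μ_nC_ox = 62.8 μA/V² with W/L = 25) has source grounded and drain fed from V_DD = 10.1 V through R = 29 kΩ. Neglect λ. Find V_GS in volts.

With gate tied to drain, V_GS = V_DS ≥ V_GS − V_TN, so the device is in saturation.
k_n = μ_nC_ox · (W/L) = 1.57 mA/V².
KCL at the drain: ½ k_n (V_GS − V_TN)² = (V_DD − V_GS)/R.
Let x = V_GS − 1.02. Then 22.8 x² + x − 9.08 = 0, giving x = 0.61 V (positive root), so V_GS = 1.63 V.
I_D = (V_DD − V_GS)/R = (10.1 − 1.63) / 29 = 0.292 mA.

V_GS = 1.63 V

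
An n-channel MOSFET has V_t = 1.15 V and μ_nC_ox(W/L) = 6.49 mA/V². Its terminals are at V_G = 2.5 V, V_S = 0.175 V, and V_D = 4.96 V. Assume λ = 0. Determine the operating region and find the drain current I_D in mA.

Saturation; I_D = 4.48 mA

V_GS = V_G − V_S = 2.5 − 0.175 = 2.33 V; V_DS = V_D − V_S = 4.96 − 0.175 = 4.79 V.
V_ov = V_GS − V_t = 2.33 − 1.15 = 1.18 V.
Since V_DS = 4.79 V ≥ V_ov = 1.18 V, the device is in saturation.
I_D = ½ k_n V_ov² = 0.5 × 6.49 × 1.18² = 4.48 mA.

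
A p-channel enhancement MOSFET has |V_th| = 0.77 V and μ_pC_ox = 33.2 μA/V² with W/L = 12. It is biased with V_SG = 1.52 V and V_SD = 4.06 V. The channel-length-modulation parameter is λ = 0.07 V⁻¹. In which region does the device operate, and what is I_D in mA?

k_p = μ_pC_ox · (W/L) = 0.3984 mA/V².
V_ov = V_SG − |V_th| = 1.52 − 0.77 = 0.75 V.
Since V_SD = 4.06 V ≥ V_ov = 0.75 V, the device is in saturation.
I_D = ½ k_p V_ov² (1 + λ V_SD) = 0.5 × 0.3984 × 0.75² × (1 + 0.07 × 4.06) = 0.144 mA.

Saturation; I_D = 0.144 mA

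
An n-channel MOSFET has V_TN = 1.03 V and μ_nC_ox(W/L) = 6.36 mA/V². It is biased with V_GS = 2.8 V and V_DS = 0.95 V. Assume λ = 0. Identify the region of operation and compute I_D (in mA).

V_ov = V_GS − V_TN = 2.8 − 1.03 = 1.77 V.
Since V_DS = 0.95 V < V_ov = 1.77 V, the device is in the triode region.
I_D = k_n [V_ov · V_DS − ½ V_DS²] = 6.36 × [1.77 × 0.95 − 0.5 × 0.95²] = 7.82 mA.

Triode; I_D = 7.82 mA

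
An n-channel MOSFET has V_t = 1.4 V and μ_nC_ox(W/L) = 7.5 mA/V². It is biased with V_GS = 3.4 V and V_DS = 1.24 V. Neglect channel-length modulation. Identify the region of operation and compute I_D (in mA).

V_ov = V_GS − V_t = 3.4 − 1.4 = 2 V.
Since V_DS = 1.24 V < V_ov = 2 V, the device is in the triode region.
I_D = k_n [V_ov · V_DS − ½ V_DS²] = 7.5 × [2 × 1.24 − 0.5 × 1.24²] = 12.8 mA.

Triode; I_D = 12.8 mA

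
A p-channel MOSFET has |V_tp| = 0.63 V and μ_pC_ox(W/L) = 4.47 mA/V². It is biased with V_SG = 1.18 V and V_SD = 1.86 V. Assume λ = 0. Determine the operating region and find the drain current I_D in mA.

V_ov = V_SG − |V_tp| = 1.18 − 0.63 = 0.55 V.
Since V_SD = 1.86 V ≥ V_ov = 0.55 V, the device is in saturation.
I_D = ½ k_p V_ov² = 0.5 × 4.47 × 0.55² = 0.676 mA.

Saturation; I_D = 0.676 mA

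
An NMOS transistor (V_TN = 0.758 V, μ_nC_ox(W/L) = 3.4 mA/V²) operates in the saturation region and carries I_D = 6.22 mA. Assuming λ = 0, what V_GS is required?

In saturation I_D = ½ k_n (V_GS − V_TN)², so V_GS − V_TN = √(2 I_D / k_n) = √(2 × 6.22 / 3.4) = 1.91 V.
V_GS = 0.758 + 1.91 = 2.67 V.

V_GS = 2.67 V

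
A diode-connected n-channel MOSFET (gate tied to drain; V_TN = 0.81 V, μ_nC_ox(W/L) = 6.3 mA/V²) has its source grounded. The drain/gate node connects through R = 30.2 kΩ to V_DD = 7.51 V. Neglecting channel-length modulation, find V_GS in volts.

With gate tied to drain, V_GS = V_DS ≥ V_GS − V_TN, so the device is in saturation.
KCL at the drain: ½ k_n (V_GS − V_TN)² = (V_DD − V_GS)/R.
Let x = V_GS − 0.81. Then 95.1 x² + x − 6.7 = 0, giving x = 0.26 V (positive root), so V_GS = 1.07 V.
I_D = (V_DD − V_GS)/R = (7.51 − 1.07) / 30.2 = 0.213 mA.

V_GS = 1.07 V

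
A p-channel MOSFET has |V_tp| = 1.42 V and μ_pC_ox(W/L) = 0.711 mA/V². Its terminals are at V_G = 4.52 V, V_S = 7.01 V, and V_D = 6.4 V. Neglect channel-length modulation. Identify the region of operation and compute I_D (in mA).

V_SG = V_S − V_G = 7.01 − 4.52 = 2.49 V; V_SD = V_S − V_D = 7.01 − 6.4 = 0.61 V.
V_ov = V_SG − |V_tp| = 2.49 − 1.42 = 1.07 V.
Since V_SD = 0.61 V < V_ov = 1.07 V, the device is in the triode region.
I_D = k_p [V_ov · V_SD − ½ V_SD²] = 0.711 × [1.07 × 0.61 − 0.5 × 0.61²] = 0.332 mA.

Triode; I_D = 0.332 mA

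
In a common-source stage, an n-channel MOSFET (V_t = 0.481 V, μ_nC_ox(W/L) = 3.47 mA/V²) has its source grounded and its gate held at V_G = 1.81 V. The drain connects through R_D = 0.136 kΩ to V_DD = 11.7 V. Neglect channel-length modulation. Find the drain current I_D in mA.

V_GS = V_G = 1.81 V, so V_ov = 1.81 − 0.481 = 1.33 V.
Assume saturation: I_D = ½ k_n V_ov² = 0.5 × 3.47 × 1.33² = 3.06 mA, giving V_DS = V_DD − I_D R_D = 11.7 − 3.06 × 0.136 = 11.3 V.
V_DS = 11.3 V ≥ V_ov = 1.33 V, confirming saturation.

I_D = 3.06 mA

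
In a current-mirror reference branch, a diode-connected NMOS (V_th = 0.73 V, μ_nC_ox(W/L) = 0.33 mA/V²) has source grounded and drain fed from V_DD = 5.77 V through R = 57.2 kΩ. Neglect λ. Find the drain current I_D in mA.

I_D = 0.0762 mA

With gate tied to drain, V_GS = V_DS ≥ V_GS − V_th, so the device is in saturation.
KCL at the drain: ½ k_n (V_GS − V_th)² = (V_DD − V_GS)/R.
Let x = V_GS − 0.73. Then 9.44 x² + x − 5.04 = 0, giving x = 0.68 V (positive root), so V_GS = 1.41 V.
I_D = (V_DD − V_GS)/R = (5.77 − 1.41) / 57.2 = 0.0762 mA.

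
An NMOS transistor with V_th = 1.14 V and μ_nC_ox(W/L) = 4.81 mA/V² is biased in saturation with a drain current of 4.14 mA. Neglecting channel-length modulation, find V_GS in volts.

V_GS = 2.45 V

In saturation I_D = ½ k_n (V_GS − V_th)², so V_GS − V_th = √(2 I_D / k_n) = √(2 × 4.14 / 4.81) = 1.31 V.
V_GS = 1.14 + 1.31 = 2.45 V.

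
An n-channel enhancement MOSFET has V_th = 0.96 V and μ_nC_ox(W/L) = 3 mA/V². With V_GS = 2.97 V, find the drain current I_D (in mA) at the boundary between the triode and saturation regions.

I_D = 6.06 mA

At the boundary V_DS = V_ov = V_GS − V_th = 2.97 − 0.96 = 2.01 V.
I_D = ½ k_n V_ov² = 0.5 × 3 × 2.01² = 6.06 mA.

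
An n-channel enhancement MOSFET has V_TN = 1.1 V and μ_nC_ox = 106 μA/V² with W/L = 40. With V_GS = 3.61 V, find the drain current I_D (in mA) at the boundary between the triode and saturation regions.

I_D = 13.4 mA

At the boundary V_DS = V_ov = V_GS − V_TN = 3.61 − 1.1 = 2.51 V.
k_n = μ_nC_ox · (W/L) = 4.24 mA/V².
I_D = ½ k_n V_ov² = 0.5 × 4.24 × 2.51² = 13.4 mA.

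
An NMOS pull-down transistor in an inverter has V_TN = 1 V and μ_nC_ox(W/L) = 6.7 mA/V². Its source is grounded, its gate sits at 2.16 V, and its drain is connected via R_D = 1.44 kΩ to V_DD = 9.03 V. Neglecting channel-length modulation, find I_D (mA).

I_D = 4.51 mA

V_GS = V_G = 2.16 V, so V_ov = 2.16 − 1 = 1.16 V.
Assume saturation: I_D = ½ k_n V_ov² = 0.5 × 6.7 × 1.16² = 4.51 mA, giving V_DS = V_DD − I_D R_D = 9.03 − 4.51 × 1.44 = 2.54 V.
V_DS = 2.54 V ≥ V_ov = 1.16 V, confirming saturation.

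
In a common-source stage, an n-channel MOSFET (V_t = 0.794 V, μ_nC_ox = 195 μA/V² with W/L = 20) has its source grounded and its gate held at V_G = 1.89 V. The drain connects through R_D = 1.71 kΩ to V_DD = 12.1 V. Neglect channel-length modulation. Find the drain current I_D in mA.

I_D = 2.34 mA

V_GS = V_G = 1.89 V, so V_ov = 1.89 − 0.794 = 1.1 V.
k_n = μ_nC_ox · (W/L) = 3.9 mA/V².
Assume saturation: I_D = ½ k_n V_ov² = 0.5 × 3.9 × 1.1² = 2.34 mA, giving V_DS = V_DD − I_D R_D = 12.1 − 2.34 × 1.71 = 8.09 V.
V_DS = 8.09 V ≥ V_ov = 1.1 V, confirming saturation.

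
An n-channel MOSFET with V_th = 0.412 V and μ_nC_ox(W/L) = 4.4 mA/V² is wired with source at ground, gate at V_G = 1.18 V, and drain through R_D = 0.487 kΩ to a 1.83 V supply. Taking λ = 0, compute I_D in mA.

V_GS = V_G = 1.18 V, so V_ov = 1.18 − 0.412 = 0.768 V.
Assume saturation: I_D = ½ k_n V_ov² = 0.5 × 4.4 × 0.768² = 1.3 mA, giving V_DS = V_DD − I_D R_D = 1.83 − 1.3 × 0.487 = 1.2 V.
V_DS = 1.2 V ≥ V_ov = 0.768 V, confirming saturation.

I_D = 1.30 mA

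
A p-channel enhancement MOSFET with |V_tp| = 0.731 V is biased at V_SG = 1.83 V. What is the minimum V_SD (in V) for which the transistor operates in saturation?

The boundary between triode and saturation is V_SD = V_SG − |V_tp| = V_ov.
V_ov = 1.83 − 0.731 = 1.1 V.

V_SD,sat = 1.10 V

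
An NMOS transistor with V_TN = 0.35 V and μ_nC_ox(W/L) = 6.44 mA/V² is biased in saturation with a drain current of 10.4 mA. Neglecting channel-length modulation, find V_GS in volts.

V_GS = 2.15 V

In saturation I_D = ½ k_n (V_GS − V_TN)², so V_GS − V_TN = √(2 I_D / k_n) = √(2 × 10.4 / 6.44) = 1.8 V.
V_GS = 0.35 + 1.8 = 2.15 V.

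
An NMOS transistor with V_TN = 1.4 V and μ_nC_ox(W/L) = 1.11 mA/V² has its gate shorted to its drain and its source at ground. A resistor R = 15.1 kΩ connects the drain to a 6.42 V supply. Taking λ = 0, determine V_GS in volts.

V_GS = 2.12 V

With gate tied to drain, V_GS = V_DS ≥ V_GS − V_TN, so the device is in saturation.
KCL at the drain: ½ k_n (V_GS − V_TN)² = (V_DD − V_GS)/R.
Let x = V_GS − 1.4. Then 8.38 x² + x − 5.02 = 0, giving x = 0.717 V (positive root), so V_GS = 2.12 V.
I_D = (V_DD − V_GS)/R = (6.42 − 2.12) / 15.1 = 0.285 mA.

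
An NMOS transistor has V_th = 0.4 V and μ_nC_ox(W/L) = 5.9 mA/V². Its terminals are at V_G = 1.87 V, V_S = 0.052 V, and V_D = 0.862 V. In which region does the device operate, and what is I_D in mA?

V_GS = V_G − V_S = 1.87 − 0.052 = 1.82 V; V_DS = V_D − V_S = 0.862 − 0.052 = 0.81 V.
V_ov = V_GS − V_th = 1.82 − 0.4 = 1.42 V.
Since V_DS = 0.81 V < V_ov = 1.42 V, the device is in the triode region.
I_D = k_n [V_ov · V_DS − ½ V_DS²] = 5.9 × [1.42 × 0.81 − 0.5 × 0.81²] = 4.84 mA.

Triode; I_D = 4.84 mA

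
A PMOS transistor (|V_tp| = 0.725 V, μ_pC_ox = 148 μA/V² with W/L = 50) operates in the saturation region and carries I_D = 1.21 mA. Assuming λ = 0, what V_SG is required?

V_SG = 1.30 V

k_p = μ_pC_ox · (W/L) = 7.4 mA/V².
In saturation I_D = ½ k_p (V_SG − |V_tp|)², so V_SG − |V_tp| = √(2 I_D / k_p) = √(2 × 1.21 / 7.4) = 0.572 V.
V_SG = 0.725 + 0.572 = 1.3 V.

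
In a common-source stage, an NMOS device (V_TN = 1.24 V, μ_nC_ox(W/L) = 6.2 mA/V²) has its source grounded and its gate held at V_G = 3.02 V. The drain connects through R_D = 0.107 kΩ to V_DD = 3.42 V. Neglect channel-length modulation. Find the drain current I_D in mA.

I_D = 9.82 mA

V_GS = V_G = 3.02 V, so V_ov = 3.02 − 1.24 = 1.78 V.
Assume saturation: I_D = ½ k_n V_ov² = 0.5 × 6.2 × 1.78² = 9.82 mA, giving V_DS = V_DD − I_D R_D = 3.42 − 9.82 × 0.107 = 2.37 V.
V_DS = 2.37 V ≥ V_ov = 1.78 V, confirming saturation.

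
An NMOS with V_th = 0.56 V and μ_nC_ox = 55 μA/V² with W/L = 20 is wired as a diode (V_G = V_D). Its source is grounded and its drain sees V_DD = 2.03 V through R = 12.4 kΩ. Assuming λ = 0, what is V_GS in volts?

With gate tied to drain, V_GS = V_DS ≥ V_GS − V_th, so the device is in saturation.
k_n = μ_nC_ox · (W/L) = 1.1 mA/V².
KCL at the drain: ½ k_n (V_GS − V_th)² = (V_DD − V_GS)/R.
Let x = V_GS − 0.56. Then 6.82 x² + x − 1.47 = 0, giving x = 0.397 V (positive root), so V_GS = 0.957 V.
I_D = (V_DD − V_GS)/R = (2.03 − 0.957) / 12.4 = 0.0866 mA.

V_GS = 0.957 V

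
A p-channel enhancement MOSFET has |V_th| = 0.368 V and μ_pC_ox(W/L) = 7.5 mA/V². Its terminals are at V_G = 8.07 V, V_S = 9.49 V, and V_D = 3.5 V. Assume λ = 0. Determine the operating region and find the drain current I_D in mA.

Saturation; I_D = 4.15 mA

V_SG = V_S − V_G = 9.49 − 8.07 = 1.42 V; V_SD = V_S − V_D = 9.49 − 3.5 = 5.99 V.
V_ov = V_SG − |V_th| = 1.42 − 0.368 = 1.05 V.
Since V_SD = 5.99 V ≥ V_ov = 1.05 V, the device is in saturation.
I_D = ½ k_p V_ov² = 0.5 × 7.5 × 1.05² = 4.15 mA.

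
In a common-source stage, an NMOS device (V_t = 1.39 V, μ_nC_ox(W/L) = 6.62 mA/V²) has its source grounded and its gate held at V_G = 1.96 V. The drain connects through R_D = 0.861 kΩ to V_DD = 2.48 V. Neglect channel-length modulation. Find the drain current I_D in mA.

I_D = 1.08 mA

V_GS = V_G = 1.96 V, so V_ov = 1.96 − 1.39 = 0.57 V.
Assume saturation: I_D = ½ k_n V_ov² = 0.5 × 6.62 × 0.57² = 1.08 mA, giving V_DS = V_DD − I_D R_D = 2.48 − 1.08 × 0.861 = 1.55 V.
V_DS = 1.55 V ≥ V_ov = 0.57 V, confirming saturation.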